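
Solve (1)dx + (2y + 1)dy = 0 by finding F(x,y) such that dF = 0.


Check exactness: ∂M/∂y = 0 and ∂N/∂x = 0; equal, so the equation is exact.
Integrate M with respect to x (treating y as constant): ∫M dx = x + h(y).
Differentiate w.r.t. y and set equal to N: the x-dependent terms already match, leaving h'(y) = 2y + 1. Integrate: h(y) = y^2 + y.
So F(x,y) = y^2 + x + y.
General solution: y^2 + x + y = C.


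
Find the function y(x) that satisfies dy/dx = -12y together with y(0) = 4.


General solution of y' = -12y is y = Ce^(-12x).
Apply y(0) = 4: C = 4.
Particular solution: y = 4e^(-12x).


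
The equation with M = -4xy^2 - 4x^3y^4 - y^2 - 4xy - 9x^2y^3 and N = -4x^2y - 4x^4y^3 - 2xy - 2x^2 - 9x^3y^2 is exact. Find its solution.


Check exactness: ∂M/∂y = -8xy - 16x^3y^3 - 2y - 4x - 27x^2y^2 and ∂N/∂x = -8xy - 16x^3y^3 - 2y - 4x - 27x^2y^2; equal, so the equation is exact.
Integrate M with respect to x (treating y as constant): ∫M dx = -2x^2y^2 - x^4y^4 - xy^2 - 2x^2y - 3x^3y^3 + h(y).
Differentiate w.r.t. y and set equal to N: all terms match, so h'(y) = 0 and h is a constant absorbed into C.
General solution: -2x^2y^2 - x^4y^4 - xy^2 - 2x^2y - 3x^3y^3 = C.


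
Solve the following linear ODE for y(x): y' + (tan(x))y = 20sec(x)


P(x) = tan(x) ⇒ μ = e^(∫tan(x)dx) = sec(x).
(sec(x) y)' = 20sec²(x) ⇒ sec(x) y = 20tan(x) + C.
Multiply by cos(x): y = 20sin(x) + C·cos(x).


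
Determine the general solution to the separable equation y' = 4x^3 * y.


Separate variables: dy/y = 4x^3 dx.
Integrate: ln|y| = x^4 + C₀.
Exponentiate: y = Ce^(x^4).


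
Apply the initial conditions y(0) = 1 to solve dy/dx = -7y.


General solution of y' = -7y is y = Ce^(-7x).
Apply y(0) = 1: C = 1.
Particular solution: y = e^(-7x).


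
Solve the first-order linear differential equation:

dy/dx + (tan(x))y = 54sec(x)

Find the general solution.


P(x) = tan(x) ⇒ μ = e^(∫tan(x)dx) = sec(x).
(sec(x) y)' = 54sec²(x) ⇒ sec(x) y = 54tan(x) + C.
Multiply by cos(x): y = 54sin(x) + C·cos(x).


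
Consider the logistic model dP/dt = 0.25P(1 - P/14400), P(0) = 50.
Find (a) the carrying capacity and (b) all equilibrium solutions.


Logistic ODE dP/dt = 0.25P(1 - P/14400) has equilibria where dP/dt = 0, i.e. P = 0 or P = 14400.
The coefficient (1 - P/K) = 0 when P = K, identifying K = 14400 as the carrying capacity.
(a) K = 14400; (b) equilibria P = 0 and P = 14400.


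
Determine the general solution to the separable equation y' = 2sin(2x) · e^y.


Separate: e^(-y) dy = 2sin(2x) dx.
Integrate: -e^(-y) = -cos(2x) + C₀.
Rearrange: e^(-y) = cos(2x) + C.


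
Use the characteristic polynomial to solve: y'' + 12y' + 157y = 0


Characteristic equation: r² + 12r + 157 = 0.
Discriminant is negative; roots r = -6 ± 11i (complex conjugate pair).
General solution uses e^(α x)(C₁ cos(β x) + C₂ sin(β x)): y = e^(-6x)(C₁cos(11x) + C₂sin(11x)).


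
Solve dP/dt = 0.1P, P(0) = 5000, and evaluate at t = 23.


The ODE dP/dt = 0.1P has solution P(t) = P(0)e^(0.1t).
Substitute P(0) = 5000 and t = 23: P(23) = 5000 e^(2.30) ≈ 49871.


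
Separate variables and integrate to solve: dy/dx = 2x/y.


Separate variables: y dy = 2x dx.
Integrate both sides: y²/2 = x^2 + C₀.
Multiply by 2: y² = 2x^2 + C.


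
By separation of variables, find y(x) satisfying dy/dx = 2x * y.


Separate variables: dy/y = 2x dx.
Integrate: ln|y| = x^2 + C₀.
Exponentiate: y = Ce^(x^2).


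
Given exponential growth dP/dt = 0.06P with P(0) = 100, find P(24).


The ODE dP/dt = 0.06P has solution P(t) = P(0)e^(0.06t).
Substitute P(0) = 100 and t = 24: P(24) = 100 e^(1.44) ≈ 422.


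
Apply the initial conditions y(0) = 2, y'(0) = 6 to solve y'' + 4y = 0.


Characteristic roots of r² + 4 = 0 are ±2i, so y = C₁cos(2x) + C₂sin(2x).
Apply y(0) = 2: C₁ = 2. Differentiate and apply y'(0) = 6: 2·C₂ = 6, so C₂ = 3.
Particular solution: y = 2cos(2x) + 3sin(2x).


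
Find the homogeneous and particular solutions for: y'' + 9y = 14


Homogeneous part: r² + 9 = 0 ⇒ r = ±3i, so y_h = C₁cos(3x) + C₂sin(3x).
Try constant y_p = A; plug in: 9A = 14 ⇒ A = 14/9.
General solution: y = C₁cos(3x) + C₂sin(3x) + 14/9.


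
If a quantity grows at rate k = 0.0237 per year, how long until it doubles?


Exponential growth: P(t) = P₀ e^(0.0237t). Set P(t)/P₀ = 2: e^(0.0237t) = 2.
Solve: t = ln(2)/0.0237 ≈ 29.25 years.


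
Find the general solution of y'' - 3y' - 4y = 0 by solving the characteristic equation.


Characteristic equation: r² - 3r - 4 = 0.
Factor: (r + 1)(r - 4) = 0 ⇒ r = -1, 4 (distinct real).
General solution: y = C₁e^(-x) + C₂e^(4x).


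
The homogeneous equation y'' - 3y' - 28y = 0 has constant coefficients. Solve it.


Characteristic equation: r² - 3r - 28 = 0.
Factor: (r - 7)(r + 4) = 0 ⇒ r = 7, -4 (distinct real).
General solution: y = C₁e^(7x) + C₂e^(-4x).


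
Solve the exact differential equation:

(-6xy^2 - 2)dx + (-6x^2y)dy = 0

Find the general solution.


Check exactness: ∂M/∂y = -12xy and ∂N/∂x = -12xy; equal, so the equation is exact.
Integrate M with respect to x (treating y as constant): ∫M dx = -3x^2y^2 - 2x + h(y).
Differentiate w.r.t. y and set equal to N: all terms match, so h'(y) = 0 and h is a constant absorbed into C.
General solution: -3x^2y^2 - 2x = C.


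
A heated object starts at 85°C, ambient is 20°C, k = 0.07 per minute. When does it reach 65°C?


From T(t) = T_a + (T₀ - T_a)e^(-kt), set T(t) = 65:
(65 - 20) / (85 - 20) = e^(-0.07t), so t = -ln(0.692)/0.07 ≈ 5.3 minutes.


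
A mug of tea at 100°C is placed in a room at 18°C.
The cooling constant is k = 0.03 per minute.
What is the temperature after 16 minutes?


Newton's law: dT/dt = -k(T - T_a) has solution T(t) = T_a + (T₀ - T_a)e^(-kt).
Plug in T_a = 18, T₀ = 100, k = 0.03, t = 16: T(16) = 18 + (82)e^(-0.48) ≈ 68.7°C.


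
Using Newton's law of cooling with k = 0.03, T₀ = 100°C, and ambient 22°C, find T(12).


Newton's law: dT/dt = -k(T - T_a) has solution T(t) = T_a + (T₀ - T_a)e^(-kt).
Plug in T_a = 22, T₀ = 100, k = 0.03, t = 12: T(12) = 22 + (78)e^(-0.36) ≈ 76.4°C.


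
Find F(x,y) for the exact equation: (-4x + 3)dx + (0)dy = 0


Check exactness: ∂M/∂y = 0 and ∂N/∂x = 0; equal, so the equation is exact.
Integrate M with respect to x (treating y as constant): ∫M dx = -2x^2 + 3x + h(y).
Differentiate w.r.t. y and set equal to N: all terms match, so h'(y) = 0 and h is a constant absorbed into C.
General solution: -2x^2 + 3x = C.


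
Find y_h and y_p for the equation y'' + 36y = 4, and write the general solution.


Homogeneous part: r² + 36 = 0 ⇒ r = ±6i, so y_h = C₁cos(6x) + C₂sin(6x).
Try constant y_p = A; plug in: 36A = 4 ⇒ A = 1/9.
General solution: y = C₁cos(6x) + C₂sin(6x) + 1/9.


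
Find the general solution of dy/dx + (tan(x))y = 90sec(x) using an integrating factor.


P(x) = tan(x) ⇒ μ = e^(∫tan(x)dx) = sec(x).
(sec(x) y)' = 90sec²(x) ⇒ sec(x) y = 90tan(x) + C.
Multiply by cos(x): y = 90sin(x) + C·cos(x).


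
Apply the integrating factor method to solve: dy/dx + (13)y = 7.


P(x) = 13, Q(x) = 7; integrating factor μ = e^(13x).
(μ y)' = 7e^(13x) ⇒ μ y = (7/13)e^(13x) + C.
Divide by μ: y = 7/13 + Ce^(-13x).


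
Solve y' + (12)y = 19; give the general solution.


P(x) = 12, Q(x) = 19; integrating factor μ = e^(12x).
(μ y)' = 19e^(12x) ⇒ μ y = (19/12)e^(12x) + C.
Divide by μ: y = 19/12 + Ce^(-12x).


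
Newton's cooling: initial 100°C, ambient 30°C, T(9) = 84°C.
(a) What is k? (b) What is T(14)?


Newton's law: T(t) = T_a + (T₀ - T_a)e^(-kt).
(a) Use T(9) = 84: (84 - 30)/(100 - 30) = e^(-k·9), so k = -ln(0.771)/9 ≈ 0.0288.
(b) Apply k to t = 14: T(14) = 30 + (70)e^(-0.404) ≈ 76.7°C.


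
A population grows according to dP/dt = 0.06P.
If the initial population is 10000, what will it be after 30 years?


The ODE dP/dt = 0.06P has solution P(t) = P(0)e^(0.06t).
Substitute P(0) = 10000 and t = 30: P(30) = 10000 e^(1.80) ≈ 60496.


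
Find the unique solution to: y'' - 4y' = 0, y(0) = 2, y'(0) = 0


Characteristic roots of r² - 4r = 0 are 0, 4.
General solution y = c₁ + c₂ e^(4x).
Apply y(0) = 2: c₁ + c₂ = 2. Apply y'(0) = 0: 0 c₁ + 4 c₂ = 0.
Solve: c₁ = 2, c₂ = 0.
Particular solution: y = 2 + 0e^(4x).


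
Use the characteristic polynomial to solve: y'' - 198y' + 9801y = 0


Characteristic equation: r² - 198r + 9801 = 0, i.e. (r - 99)² = 0.
Repeated root r = 99; include an x factor for the second linearly independent solution.
General solution: y = (C₁ + C₂x)e^(99x).


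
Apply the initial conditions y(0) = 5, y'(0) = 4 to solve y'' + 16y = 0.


Characteristic roots of r² + 16 = 0 are ±4i, so y = C₁cos(4x) + C₂sin(4x).
Apply y(0) = 5: C₁ = 5. Differentiate and apply y'(0) = 4: 4·C₂ = 4, so C₂ = 1.
Particular solution: y = 5cos(4x) + sin(4x).


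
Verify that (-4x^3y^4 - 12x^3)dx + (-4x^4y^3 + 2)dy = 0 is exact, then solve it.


Check exactness: ∂M/∂y = -16x^3y^3 and ∂N/∂x = -16x^3y^3; equal, so the equation is exact.
Integrate M with respect to x (treating y as constant): ∫M dx = -x^4y^4 - 3x^4 + h(y).
Differentiate w.r.t. y and set equal to N: the x-dependent terms already match, leaving h'(y) = 2. Integrate: h(y) = 2y.
So F(x,y) = -x^4y^4 + 2y - 3x^4.
General solution: -x^4y^4 + 2y - 3x^4 = C.


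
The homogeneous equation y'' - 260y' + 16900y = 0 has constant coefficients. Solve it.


Characteristic equation: r² - 260r + 16900 = 0, i.e. (r - 130)² = 0.
Repeated root r = 130; include an x factor for the second linearly independent solution.
General solution: y = (C₁ + C₂x)e^(130x).


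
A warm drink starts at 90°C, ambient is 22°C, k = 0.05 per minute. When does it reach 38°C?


From T(t) = T_a + (T₀ - T_a)e^(-kt), set T(t) = 38:
(38 - 22) / (90 - 22) = e^(-0.05t), so t = -ln(0.235)/0.05 ≈ 28.9 minutes.


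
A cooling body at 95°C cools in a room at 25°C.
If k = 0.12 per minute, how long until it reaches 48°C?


From T(t) = T_a + (T₀ - T_a)e^(-kt), set T(t) = 48:
(48 - 25) / (95 - 25) = e^(-0.12t), so t = -ln(0.329)/0.12 ≈ 9.3 minutes.


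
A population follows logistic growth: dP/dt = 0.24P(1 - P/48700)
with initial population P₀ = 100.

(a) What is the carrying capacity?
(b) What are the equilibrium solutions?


Logistic ODE dP/dt = 0.24P(1 - P/48700) has equilibria where dP/dt = 0, i.e. P = 0 or P = 48700.
The coefficient (1 - P/K) = 0 when P = K, identifying K = 48700 as the carrying capacity.
(a) K = 48700; (b) equilibria P = 0 and P = 48700.


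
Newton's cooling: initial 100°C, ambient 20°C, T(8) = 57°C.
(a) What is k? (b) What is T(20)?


Newton's law: T(t) = T_a + (T₀ - T_a)e^(-kt).
(a) Use T(8) = 57: (57 - 20)/(100 - 20) = e^(-k·8), so k = -ln(0.463)/8 ≈ 0.0964.
(b) Apply k to t = 20: T(20) = 20 + (80)e^(-1.928) ≈ 31.6°C.


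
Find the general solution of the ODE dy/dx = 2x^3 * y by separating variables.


Separate variables: dy/y = 2x^3 dx.
Integrate: ln|y| = (1/2)x^4 + C₀.
Exponentiate: y = Ce^((1/2)x^4).


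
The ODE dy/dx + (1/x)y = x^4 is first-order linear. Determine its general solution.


P(x) = 1/x ⇒ μ = x^1.
(x^1 y)' = x^5 ⇒ x^1 y = x^6/(6) + C.
Solve for y: y = (1/6)x^5 + C/x^1.


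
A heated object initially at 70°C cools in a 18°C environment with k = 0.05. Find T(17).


Newton's law: dT/dt = -k(T - T_a) has solution T(t) = T_a + (T₀ - T_a)e^(-kt).
Plug in T_a = 18, T₀ = 70, k = 0.05, t = 17: T(17) = 18 + (52)e^(-0.85) ≈ 40.2°C.


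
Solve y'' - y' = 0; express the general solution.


Characteristic equation: r² - r = 0.
Factor: (r - 0)(r - 1) = 0 ⇒ r = 0, 1 (distinct real).
General solution: y = C₁ + C₂e^(x).


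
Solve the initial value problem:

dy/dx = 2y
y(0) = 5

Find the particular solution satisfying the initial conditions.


General solution of y' = 2y is y = Ce^(2x).
Apply y(0) = 5: C = 5.
Particular solution: y = 5e^(2x).


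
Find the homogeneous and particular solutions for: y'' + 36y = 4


Homogeneous part: r² + 36 = 0 ⇒ r = ±6i, so y_h = C₁cos(6x) + C₂sin(6x).
Try constant y_p = A; plug in: 36A = 4 ⇒ A = 1/9.
General solution: y = C₁cos(6x) + C₂sin(6x) + 1/9.


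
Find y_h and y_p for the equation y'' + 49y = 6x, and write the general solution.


Homogeneous: r² + 49 = 0 ⇒ r = ±7i, y_h = C₁cos(7x) + C₂sin(7x).
Polynomial forcing; try y_p = Ax + B. Then y_p'' + 49 y_p = 49(Ax + B) = 6x, so B = 0 and A = 6/49.
General solution: y = C₁cos(7x) + C₂sin(7x) + (6/49)x.


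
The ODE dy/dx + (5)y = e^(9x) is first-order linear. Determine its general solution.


P(x) = 5 ⇒ μ = e^(5x).
(μ y)' = e^(14x) ⇒ μ y = e^(14x)/14 + C.
Divide by μ: y = (1/14)e^(9x) + Ce^(-5x).


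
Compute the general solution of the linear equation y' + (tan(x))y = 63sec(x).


P(x) = tan(x) ⇒ μ = e^(∫tan(x)dx) = sec(x).
(sec(x) y)' = 63sec²(x) ⇒ sec(x) y = 63tan(x) + C.
Multiply by cos(x): y = 63sin(x) + C·cos(x).


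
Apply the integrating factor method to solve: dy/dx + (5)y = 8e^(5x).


P(x) = 5 ⇒ μ = e^(5x).
(μ y)' = 8e^(10x) ⇒ μ y = (8/10)e^(10x) + C.
Divide by μ: y = (4/5)e^(5x) + Ce^(-5x).


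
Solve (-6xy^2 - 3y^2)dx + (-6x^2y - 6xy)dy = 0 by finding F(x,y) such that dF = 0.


Check exactness: ∂M/∂y = -12xy - 6y and ∂N/∂x = -12xy - 6y; equal, so the equation is exact.
Integrate M with respect to x (treating y as constant): ∫M dx = -3x^2y^2 - 3xy^2 + h(y).
Differentiate w.r.t. y and set equal to N: all terms match, so h'(y) = 0 and h is a constant absorbed into C.
General solution: -3x^2y^2 - 3xy^2 = C.


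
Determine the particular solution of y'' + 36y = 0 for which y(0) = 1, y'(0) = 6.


Characteristic roots of r² + 36 = 0 are ±6i, so y = C₁cos(6x) + C₂sin(6x).
Apply y(0) = 1: C₁ = 1. Differentiate and apply y'(0) = 6: 6·C₂ = 6, so C₂ = 1.
Particular solution: y = cos(6x) + sin(6x).


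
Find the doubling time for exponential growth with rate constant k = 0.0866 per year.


Exponential growth: P(t) = P₀ e^(0.0866t). Set P(t)/P₀ = 2: e^(0.0866t) = 2.
Solve: t = ln(2)/0.0866 ≈ 8.00 years.


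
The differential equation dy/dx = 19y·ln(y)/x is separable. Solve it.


Separate: dy/[y ln(y)] = 19 dx/x.
Substitute u = ln(y): du/u = 19 dx/x.
Integrate: ln|ln(y)| = 19ln|x| + C₀, hence ln(y) = C·x^19.


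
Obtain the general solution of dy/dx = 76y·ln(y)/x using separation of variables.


Separate: dy/[y ln(y)] = 76 dx/x.
Substitute u = ln(y): du/u = 76 dx/x.
Integrate: ln|ln(y)| = 76ln|x| + C₀, hence ln(y) = C·x^76.


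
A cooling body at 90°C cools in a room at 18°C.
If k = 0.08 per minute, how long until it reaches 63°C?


From T(t) = T_a + (T₀ - T_a)e^(-kt), set T(t) = 63:
(63 - 18) / (90 - 18) = e^(-0.08t), so t = -ln(0.625)/0.08 ≈ 5.9 minutes.


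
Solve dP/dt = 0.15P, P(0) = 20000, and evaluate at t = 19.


The ODE dP/dt = 0.15P has solution P(t) = P(0)e^(0.15t).
Substitute P(0) = 20000 and t = 19: P(19) = 20000 e^(2.85) ≈ 345756.


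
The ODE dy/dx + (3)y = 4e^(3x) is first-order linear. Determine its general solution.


P(x) = 3 ⇒ μ = e^(3x).
(μ y)' = 4e^(6x) ⇒ μ y = (4/6)e^(6x) + C.
Divide by μ: y = (2/3)e^(3x) + Ce^(-3x).


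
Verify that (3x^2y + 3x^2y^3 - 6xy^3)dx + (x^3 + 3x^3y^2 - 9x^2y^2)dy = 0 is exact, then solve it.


Check exactness: ∂M/∂y = 3x^2 + 9x^2y^2 - 18xy^2 and ∂N/∂x = 3x^2 + 9x^2y^2 - 18xy^2; equal, so the equation is exact.
Integrate M with respect to x (treating y as constant): ∫M dx = x^3y + x^3y^3 - 3x^2y^3 + h(y).
Differentiate w.r.t. y and set equal to N: all terms match, so h'(y) = 0 and h is a constant absorbed into C.
General solution: x^3y + x^3y^3 - 3x^2y^3 = C.


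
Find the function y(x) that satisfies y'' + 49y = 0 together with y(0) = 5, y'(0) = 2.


Characteristic roots of r² + 49 = 0 are ±7i, so y = C₁cos(7x) + C₂sin(7x).
Apply y(0) = 5: C₁ = 5. Differentiate and apply y'(0) = 2: 7·C₂ = 2, so C₂ = 2/7.
Particular solution: y = 5cos(7x) + (2/7)sin(7x).


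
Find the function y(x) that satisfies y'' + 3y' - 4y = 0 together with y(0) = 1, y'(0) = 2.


Characteristic roots of r² + 3r - 4 = 0 are -4, 1.
General solution y = c₁ e^(-4x) + c₂ e^(x).
Apply y(0) = 1: c₁ + c₂ = 1. Apply y'(0) = 2: -4 c₁ + 1 c₂ = 2.
Solve: c₁ = -1/5, c₂ = 6/5.
Particular solution: y = -(1/5)e^(-4x) + (6/5)e^(x).


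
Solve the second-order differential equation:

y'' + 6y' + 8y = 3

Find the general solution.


Characteristic roots of r² + 6r + 8 = 0 are -2, -4.
y_h = C₁e^(-2x) + C₂e^(-4x).
Constant forcing; try y_p = A. Then 8A = 3 ⇒ A = 3/8.
General solution: y = C₁e^(-2x) + C₂e^(-4x) + 3/8.


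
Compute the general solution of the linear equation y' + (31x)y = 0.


P(x) = 31x ⇒ μ = e^((31/2)x²).
Q(x) = 0 so μ y is constant: y = Ce^(-(31/2)x²).


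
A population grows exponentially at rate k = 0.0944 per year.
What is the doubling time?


Exponential growth: P(t) = P₀ e^(0.0944t). Set P(t)/P₀ = 2: e^(0.0944t) = 2.
Solve: t = ln(2)/0.0944 ≈ 7.34 years.


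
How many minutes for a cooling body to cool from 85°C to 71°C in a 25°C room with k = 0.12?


From T(t) = T_a + (T₀ - T_a)e^(-kt), set T(t) = 71:
(71 - 25) / (85 - 25) = e^(-0.12t), so t = -ln(0.767)/0.12 ≈ 2.2 minutes.


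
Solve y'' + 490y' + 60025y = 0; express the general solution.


Characteristic equation: r² + 490r + 60025 = 0, i.e. (r + 245)² = 0.
Repeated root r = -245; include an x factor for the second linearly independent solution.
General solution: y = (C₁ + C₂x)e^(-245x).


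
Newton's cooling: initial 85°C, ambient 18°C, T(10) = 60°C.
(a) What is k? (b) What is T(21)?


Newton's law: T(t) = T_a + (T₀ - T_a)e^(-kt).
(a) Use T(10) = 60: (60 - 18)/(85 - 18) = e^(-k·10), so k = -ln(0.627)/10 ≈ 0.0467.
(b) Apply k to t = 21: T(21) = 18 + (67)e^(-0.981) ≈ 43.1°C.


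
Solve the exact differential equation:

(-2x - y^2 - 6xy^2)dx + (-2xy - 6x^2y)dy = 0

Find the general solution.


Check exactness: ∂M/∂y = -2y - 12xy and ∂N/∂x = -2y - 12xy; equal, so the equation is exact.
Integrate M with respect to x (treating y as constant): ∫M dx = -x^2 - xy^2 - 3x^2y^2 + h(y).
Differentiate w.r.t. y and set equal to N: all terms match, so h'(y) = 0 and h is a constant absorbed into C.
General solution: -x^2 - xy^2 - 3x^2y^2 = C.


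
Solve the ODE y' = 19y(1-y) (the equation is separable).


Separate: dy/[y(1-y)] = 19 dx.
Partial fractions: 1/[y(1-y)] = 1/y + 1/(1-y).
Integrate: ln|y/(1-y)| = 19x + C₀.
Solve for y: y = 1/(1 + Ce^(-19x)).


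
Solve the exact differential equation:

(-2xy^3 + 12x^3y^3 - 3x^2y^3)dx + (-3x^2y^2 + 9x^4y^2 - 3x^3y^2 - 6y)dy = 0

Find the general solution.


Check exactness: ∂M/∂y = -6xy^2 + 36x^3y^2 - 9x^2y^2 and ∂N/∂x = -6xy^2 + 36x^3y^2 - 9x^2y^2; equal, so the equation is exact.
Integrate M with respect to x (treating y as constant): ∫M dx = -x^2y^3 + 3x^4y^3 - x^3y^3 + h(y).
Differentiate w.r.t. y and set equal to N: the x-dependent terms already match, leaving h'(y) = -6y. Integrate: h(y) = -3y^2.
So F(x,y) = -x^2y^3 + 3x^4y^3 - x^3y^3 - 3y^2.
General solution: -x^2y^3 + 3x^4y^3 - x^3y^3 - 3y^2 = C.


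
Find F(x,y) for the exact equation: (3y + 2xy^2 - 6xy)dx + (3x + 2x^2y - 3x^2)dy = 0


Check exactness: ∂M/∂y = 3 + 4xy - 6x and ∂N/∂x = 3 + 4xy - 6x; equal, so the equation is exact.
Integrate M with respect to x (treating y as constant): ∫M dx = 3xy + x^2y^2 - 3x^2y + h(y).
Differentiate w.r.t. y and set equal to N: all terms match, so h'(y) = 0 and h is a constant absorbed into C.
General solution: 3xy + x^2y^2 - 3x^2y = C.


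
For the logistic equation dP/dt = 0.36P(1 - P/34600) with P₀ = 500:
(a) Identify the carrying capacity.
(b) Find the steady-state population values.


Logistic ODE dP/dt = 0.36P(1 - P/34600) has equilibria where dP/dt = 0, i.e. P = 0 or P = 34600.
The coefficient (1 - P/K) = 0 when P = K, identifying K = 34600 as the carrying capacity.
(a) K = 34600; (b) equilibria P = 0 and P = 34600.


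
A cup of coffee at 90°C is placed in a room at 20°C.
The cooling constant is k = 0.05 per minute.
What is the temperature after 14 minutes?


Newton's law: dT/dt = -k(T - T_a) has solution T(t) = T_a + (T₀ - T_a)e^(-kt).
Plug in T_a = 20, T₀ = 90, k = 0.05, t = 14: T(14) = 20 + (70)e^(-0.70) ≈ 54.8°C.


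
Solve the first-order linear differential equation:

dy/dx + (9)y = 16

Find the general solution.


P(x) = 9, Q(x) = 16; integrating factor μ = e^(9x).
(μ y)' = 16e^(9x) ⇒ μ y = (16/9)e^(9x) + C.
Divide by μ: y = 16/9 + Ce^(-9x).


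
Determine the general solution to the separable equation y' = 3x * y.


Separate variables: dy/y = 3x dx.
Integrate: ln|y| = (3/2)x^2 + C₀.
Exponentiate: y = Ce^((3/2)x^2).


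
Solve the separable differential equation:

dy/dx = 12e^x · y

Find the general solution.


Separate variables: dy/y = 12e^x dx.
Integrate: ln|y| = 12e^x + C₀.
Exponentiate: y = Ce^(12e^x).


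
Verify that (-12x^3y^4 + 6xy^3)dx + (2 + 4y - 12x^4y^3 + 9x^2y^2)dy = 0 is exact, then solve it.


Check exactness: ∂M/∂y = -48x^3y^3 + 18xy^2 and ∂N/∂x = -48x^3y^3 + 18xy^2; equal, so the equation is exact.
Integrate M with respect to x (treating y as constant): ∫M dx = -3x^4y^4 + 3x^2y^3 + h(y).
Differentiate w.r.t. y and set equal to N: the x-dependent terms already match, leaving h'(y) = 2 + 4y. Integrate: h(y) = 2y + 2y^2.
So F(x,y) = 2y + 2y^2 - 3x^4y^4 + 3x^2y^3.
General solution: 2y + 2y^2 - 3x^4y^4 + 3x^2y^3 = C.


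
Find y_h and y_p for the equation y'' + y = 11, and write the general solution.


Homogeneous part: r² + 1 = 0 ⇒ r = ±1i, so y_h = C₁cos(x) + C₂sin(x).
Try constant y_p = A; plug in: 1A = 11 ⇒ A = 11.
General solution: y = C₁cos(x) + C₂sin(x) + 11.


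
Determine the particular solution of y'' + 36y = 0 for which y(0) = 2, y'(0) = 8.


Characteristic roots of r² + 36 = 0 are ±6i, so y = C₁cos(6x) + C₂sin(6x).
Apply y(0) = 2: C₁ = 2. Differentiate and apply y'(0) = 8: 6·C₂ = 8, so C₂ = 4/3.
Particular solution: y = 2cos(6x) + (4/3)sin(6x).


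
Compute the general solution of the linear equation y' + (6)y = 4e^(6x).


P(x) = 6 ⇒ μ = e^(6x).
(μ y)' = 4e^(12x) ⇒ μ y = (4/12)e^(12x) + C.
Divide by μ: y = (1/3)e^(6x) + Ce^(-6x).


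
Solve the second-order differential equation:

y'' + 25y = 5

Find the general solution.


Homogeneous part: r² + 25 = 0 ⇒ r = ±5i, so y_h = C₁cos(5x) + C₂sin(5x).
Try constant y_p = A; plug in: 25A = 5 ⇒ A = 1/5.
General solution: y = C₁cos(5x) + C₂sin(5x) + 1/5.


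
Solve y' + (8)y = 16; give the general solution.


P(x) = 8, Q(x) = 16; integrating factor μ = e^(8x).
(μ y)' = 16e^(8x) ⇒ μ y = 2e^(8x) + C.
Divide by μ: y = 2 + Ce^(-8x).


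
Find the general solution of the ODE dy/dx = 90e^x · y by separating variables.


Separate variables: dy/y = 90e^x dx.
Integrate: ln|y| = 90e^x + C₀.
Exponentiate: y = Ce^(90e^x).


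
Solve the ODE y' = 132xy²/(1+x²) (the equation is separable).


Separate: dy/y² = 132x/(1+x²) dx.
Integrate LHS: ∫ dy/y² = -1/y.
Integrate RHS via u = 1+x²: 66ln(1+x²) + C.
Result: -1/y = 66ln(1+x²) + C.


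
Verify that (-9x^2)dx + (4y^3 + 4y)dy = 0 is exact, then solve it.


Check exactness: ∂M/∂y = 0 and ∂N/∂x = 0; equal, so the equation is exact.
Integrate M with respect to x (treating y as constant): ∫M dx = -3x^3 + h(y).
Differentiate w.r.t. y and set equal to N: the x-dependent terms already match, leaving h'(y) = 4y^3 + 4y. Integrate: h(y) = y^4 + 2y^2.
So F(x,y) = y^4 + 2y^2 - 3x^3.
General solution: y^4 + 2y^2 - 3x^3 = C.


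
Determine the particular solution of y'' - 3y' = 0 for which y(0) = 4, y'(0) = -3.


Characteristic roots of r² - 3r = 0 are 3, 0.
General solution y = c₁ e^(3x) + c₂.
Apply y(0) = 4: c₁ + c₂ = 4. Apply y'(0) = -3: 3 c₁ + 0 c₂ = -3.
Solve: c₁ = -1, c₂ = 5.
Particular solution: y = -e^(3x) + 5.


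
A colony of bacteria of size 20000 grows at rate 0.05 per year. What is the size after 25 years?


The ODE dP/dt = 0.05P has solution P(t) = P(0)e^(0.05t).
Substitute P(0) = 20000 and t = 25: P(25) = 20000 e^(1.25) ≈ 69807.


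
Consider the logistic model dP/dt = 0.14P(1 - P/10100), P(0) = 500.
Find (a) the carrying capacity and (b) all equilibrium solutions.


Logistic ODE dP/dt = 0.14P(1 - P/10100) has equilibria where dP/dt = 0, i.e. P = 0 or P = 10100.
The coefficient (1 - P/K) = 0 when P = K, identifying K = 10100 as the carrying capacity.
(a) K = 10100; (b) equilibria P = 0 and P = 10100.


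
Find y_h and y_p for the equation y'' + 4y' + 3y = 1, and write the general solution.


Characteristic roots of r² + 4r + 3 = 0 are -3, -1.
y_h = C₁e^(-3x) + C₂e^(-x).
Constant forcing; try y_p = A. Then 3A = 1 ⇒ A = 1/3.
General solution: y = C₁e^(-3x) + C₂e^(-x) + 1/3.


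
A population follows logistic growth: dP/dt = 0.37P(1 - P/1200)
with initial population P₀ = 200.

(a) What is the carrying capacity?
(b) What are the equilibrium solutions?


Logistic ODE dP/dt = 0.37P(1 - P/1200) has equilibria where dP/dt = 0, i.e. P = 0 or P = 1200.
The coefficient (1 - P/K) = 0 when P = K, identifying K = 1200 as the carrying capacity.
(a) K = 1200; (b) equilibria P = 0 and P = 1200.


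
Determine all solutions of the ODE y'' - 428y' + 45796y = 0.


Characteristic equation: r² - 428r + 45796 = 0, i.e. (r - 214)² = 0.
Repeated root r = 214; include an x factor for the second linearly independent solution.
General solution: y = (C₁ + C₂x)e^(214x).


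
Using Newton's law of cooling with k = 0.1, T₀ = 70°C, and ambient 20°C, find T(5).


Newton's law: dT/dt = -k(T - T_a) has solution T(t) = T_a + (T₀ - T_a)e^(-kt).
Plug in T_a = 20, T₀ = 70, k = 0.1, t = 5: T(5) = 20 + (50)e^(-0.50) ≈ 50.3°C.


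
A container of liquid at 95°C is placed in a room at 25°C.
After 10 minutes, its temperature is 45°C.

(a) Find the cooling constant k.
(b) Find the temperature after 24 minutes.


Newton's law: T(t) = T_a + (T₀ - T_a)e^(-kt).
(a) Use T(10) = 45: (45 - 25)/(95 - 25) = e^(-k·10), so k = -ln(0.286)/10 ≈ 0.1253.
(b) Apply k to t = 24: T(24) = 25 + (70)e^(-3.007) ≈ 28.5°C.


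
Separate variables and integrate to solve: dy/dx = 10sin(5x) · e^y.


Separate: e^(-y) dy = 10sin(5x) dx.
Integrate: -e^(-y) = -2cos(5x) + C₀.
Rearrange: e^(-y) = 2cos(5x) + C.


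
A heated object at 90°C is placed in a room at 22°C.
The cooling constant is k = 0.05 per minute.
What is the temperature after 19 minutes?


Newton's law: dT/dt = -k(T - T_a) has solution T(t) = T_a + (T₀ - T_a)e^(-kt).
Plug in T_a = 22, T₀ = 90, k = 0.05, t = 19: T(19) = 22 + (68)e^(-0.95) ≈ 48.3°C.


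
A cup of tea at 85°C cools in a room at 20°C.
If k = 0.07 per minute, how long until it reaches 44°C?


From T(t) = T_a + (T₀ - T_a)e^(-kt), set T(t) = 44:
(44 - 20) / (85 - 20) = e^(-0.07t), so t = -ln(0.369)/0.07 ≈ 14.2 minutes.


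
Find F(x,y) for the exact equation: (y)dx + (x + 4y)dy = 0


Check exactness: ∂M/∂y = 1 and ∂N/∂x = 1; equal, so the equation is exact.
Integrate M with respect to x (treating y as constant): ∫M dx = xy + h(y).
Differentiate w.r.t. y and set equal to N: the x-dependent terms already match, leaving h'(y) = 4y. Integrate: h(y) = 2y^2.
So F(x,y) = xy + 2y^2.
General solution: xy + 2y^2 = C.


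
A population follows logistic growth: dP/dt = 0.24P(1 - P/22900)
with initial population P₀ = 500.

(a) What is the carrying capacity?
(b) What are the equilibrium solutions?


Logistic ODE dP/dt = 0.24P(1 - P/22900) has equilibria where dP/dt = 0, i.e. P = 0 or P = 22900.
The coefficient (1 - P/K) = 0 when P = K, identifying K = 22900 as the carrying capacity.
(a) K = 22900; (b) equilibria P = 0 and P = 22900.


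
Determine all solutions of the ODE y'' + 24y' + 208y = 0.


Characteristic equation: r² + 24r + 208 = 0.
Discriminant is negative; roots r = -12 ± 8i (complex conjugate pair).
General solution uses e^(α x)(C₁ cos(β x) + C₂ sin(β x)): y = e^(-12x)(C₁cos(8x) + C₂sin(8x)).


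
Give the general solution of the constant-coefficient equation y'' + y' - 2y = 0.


Characteristic equation: r² + r - 2 = 0.
Factor: (r + 2)(r - 1) = 0 ⇒ r = -2, 1 (distinct real).
General solution: y = C₁e^(-2x) + C₂e^(x).


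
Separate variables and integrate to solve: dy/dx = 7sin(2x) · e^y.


Separate: e^(-y) dy = 7sin(2x) dx.
Integrate: -e^(-y) = -(7/2)cos(2x) + C₀.
Rearrange: e^(-y) = (7/2)cos(2x) + C.


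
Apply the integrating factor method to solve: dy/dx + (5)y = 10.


P(x) = 5, Q(x) = 10; integrating factor μ = e^(5x).
(μ y)' = 10e^(5x) ⇒ μ y = 2e^(5x) + C.
Divide by μ: y = 2 + Ce^(-5x).


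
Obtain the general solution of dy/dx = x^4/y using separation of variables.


Separate variables: y dy = x^4 dx.
Integrate both sides: y²/2 = (1/5)x^5 + C₀.
Multiply by 2: y² = (2/5)x^5 + C.


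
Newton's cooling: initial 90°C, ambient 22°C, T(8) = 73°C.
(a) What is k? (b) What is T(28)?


Newton's law: T(t) = T_a + (T₀ - T_a)e^(-kt).
(a) Use T(8) = 73: (73 - 22)/(90 - 22) = e^(-k·8), so k = -ln(0.750)/8 ≈ 0.0360.
(b) Apply k to t = 28: T(28) = 22 + (68)e^(-1.007) ≈ 46.8°C.


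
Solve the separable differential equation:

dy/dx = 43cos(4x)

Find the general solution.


g(y) = 1, so integrate directly: y = ∫ 43cos(4x) dx = (43/4)sin(4x) + C.


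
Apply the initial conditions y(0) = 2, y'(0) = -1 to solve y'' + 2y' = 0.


Characteristic roots of r² + 2r = 0 are -2, 0.
General solution y = c₁ e^(-2x) + c₂.
Apply y(0) = 2: c₁ + c₂ = 2. Apply y'(0) = -1: -2 c₁ + 0 c₂ = -1.
Solve: c₁ = 1/2, c₂ = 3/2.
Particular solution: y = (1/2)e^(-2x) + 3/2.


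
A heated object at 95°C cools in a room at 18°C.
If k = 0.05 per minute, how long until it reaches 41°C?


From T(t) = T_a + (T₀ - T_a)e^(-kt), set T(t) = 41:
(41 - 18) / (95 - 18) = e^(-0.05t), so t = -ln(0.299)/0.05 ≈ 24.2 minutes.


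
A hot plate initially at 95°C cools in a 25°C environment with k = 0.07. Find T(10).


Newton's law: dT/dt = -k(T - T_a) has solution T(t) = T_a + (T₀ - T_a)e^(-kt).
Plug in T_a = 25, T₀ = 95, k = 0.07, t = 10: T(10) = 25 + (70)e^(-0.70) ≈ 59.8°C.


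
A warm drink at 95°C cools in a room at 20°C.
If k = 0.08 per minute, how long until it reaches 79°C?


From T(t) = T_a + (T₀ - T_a)e^(-kt), set T(t) = 79:
(79 - 20) / (95 - 20) = e^(-0.08t), so t = -ln(0.787)/0.08 ≈ 3.0 minutes.


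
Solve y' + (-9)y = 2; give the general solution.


P(x) = -9 ⇒ μ = e^(-9x).
(μ y)' = 2e^(-9x) ⇒ μ y = -(2/9)e^(-9x) + C.
Divide by μ: y = -2/9 + Ce^(9x).


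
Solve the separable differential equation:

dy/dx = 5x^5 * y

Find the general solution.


Separate variables: dy/y = 5x^5 dx.
Integrate: ln|y| = (5/6)x^6 + C₀.
Exponentiate: y = Ce^((5/6)x^6).


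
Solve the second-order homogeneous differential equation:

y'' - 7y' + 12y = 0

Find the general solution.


Characteristic equation: r² - 7r + 12 = 0.
Factor: (r - 4)(r - 3) = 0 ⇒ r = 4, 3 (distinct real).
General solution: y = C₁e^(4x) + C₂e^(3x).


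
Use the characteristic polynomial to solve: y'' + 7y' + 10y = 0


Characteristic equation: r² + 7r + 10 = 0.
Factor: (r + 5)(r + 2) = 0 ⇒ r = -5, -2 (distinct real).
General solution: y = C₁e^(-5x) + C₂e^(-2x).


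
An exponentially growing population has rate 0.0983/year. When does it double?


Exponential growth: P(t) = P₀ e^(0.0983t). Set P(t)/P₀ = 2: e^(0.0983t) = 2.
Solve: t = ln(2)/0.0983 ≈ 7.05 years.


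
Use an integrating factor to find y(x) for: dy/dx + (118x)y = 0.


P(x) = 118x ⇒ μ = e^(59x²).
Q(x) = 0 so μ y is constant: y = Ce^(-59x²).


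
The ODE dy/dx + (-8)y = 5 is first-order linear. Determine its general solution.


P(x) = -8 ⇒ μ = e^(-8x).
(μ y)' = 5e^(-8x) ⇒ μ y = -(5/8)e^(-8x) + C.
Divide by μ: y = -5/8 + Ce^(8x).


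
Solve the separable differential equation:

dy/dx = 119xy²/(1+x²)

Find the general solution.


Separate: dy/y² = 119x/(1+x²) dx.
Integrate LHS: ∫ dy/y² = -1/y.
Integrate RHS via u = 1+x²: (119/2)ln(1+x²) + C.
Result: -1/y = (119/2)ln(1+x²) + C.


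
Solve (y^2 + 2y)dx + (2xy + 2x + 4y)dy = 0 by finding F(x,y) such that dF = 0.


Check exactness: ∂M/∂y = 2y + 2 and ∂N/∂x = 2y + 2; equal, so the equation is exact.
Integrate M with respect to x (treating y as constant): ∫M dx = xy^2 + 2xy + h(y).
Differentiate w.r.t. y and set equal to N: the x-dependent terms already match, leaving h'(y) = 4y. Integrate: h(y) = 2y^2.
So F(x,y) = xy^2 + 2xy + 2y^2.
General solution: xy^2 + 2xy + 2y^2 = C.


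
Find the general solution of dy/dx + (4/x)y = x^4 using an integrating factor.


P(x) = 4/x ⇒ μ = x^4.
(x^4 y)' = x^8 ⇒ x^4 y = x^9/(9) + C.
Solve for y: y = (1/9)x^5 + C/x^4.


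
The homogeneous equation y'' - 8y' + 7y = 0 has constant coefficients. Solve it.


Characteristic equation: r² - 8r + 7 = 0.
Factor: (r - 1)(r - 7) = 0 ⇒ r = 1, 7 (distinct real).
General solution: y = C₁e^(x) + C₂e^(7x).


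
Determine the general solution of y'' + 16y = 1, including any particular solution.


Homogeneous part: r² + 16 = 0 ⇒ r = ±4i, so y_h = C₁cos(4x) + C₂sin(4x).
Try constant y_p = A; plug in: 16A = 1 ⇒ A = 1/16.
General solution: y = C₁cos(4x) + C₂sin(4x) + 1/16.


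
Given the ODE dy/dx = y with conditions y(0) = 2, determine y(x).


General solution of y' = y is y = Ce^(x).
Apply y(0) = 2: C = 2.
Particular solution: y = 2e^(x).


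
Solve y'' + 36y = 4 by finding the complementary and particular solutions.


Homogeneous part: r² + 36 = 0 ⇒ r = ±6i, so y_h = C₁cos(6x) + C₂sin(6x).
Try constant y_p = A; plug in: 36A = 4 ⇒ A = 1/9.
General solution: y = C₁cos(6x) + C₂sin(6x) + 1/9.


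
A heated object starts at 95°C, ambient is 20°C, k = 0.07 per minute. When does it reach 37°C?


From T(t) = T_a + (T₀ - T_a)e^(-kt), set T(t) = 37:
(37 - 20) / (95 - 20) = e^(-0.07t), so t = -ln(0.227)/0.07 ≈ 21.2 minutes.


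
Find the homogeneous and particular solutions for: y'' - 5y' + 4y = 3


Characteristic roots of r² - 5r + 4 = 0 are 1, 4.
y_h = C₁e^(x) + C₂e^(4x).
Forcing exponent 0 is not a characteristic root; try y_p = A.
Substitute: A·(0 + (-5)·0 + (4)) = A·4 = 3, so A = 3/4.
General solution: y = C₁e^(x) + C₂e^(4x) + 3/4.


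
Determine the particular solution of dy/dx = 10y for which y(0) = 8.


General solution of y' = 10y is y = Ce^(10x).
Apply y(0) = 8: C = 8.
Particular solution: y = 8e^(10x).


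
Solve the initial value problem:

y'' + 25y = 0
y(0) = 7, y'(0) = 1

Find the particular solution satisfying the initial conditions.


Characteristic roots of r² + 25 = 0 are ±5i, so y = C₁cos(5x) + C₂sin(5x).
Apply y(0) = 7: C₁ = 7. Differentiate and apply y'(0) = 1: 5·C₂ = 1, so C₂ = 1/5.
Particular solution: y = 7cos(5x) + (1/5)sin(5x).


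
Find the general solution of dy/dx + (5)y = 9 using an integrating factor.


P(x) = 5, Q(x) = 9; integrating factor μ = e^(5x).
(μ y)' = 9e^(5x) ⇒ μ y = (9/5)e^(5x) + C.
Divide by μ: y = 9/5 + Ce^(-5x).


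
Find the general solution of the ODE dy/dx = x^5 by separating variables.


Integrate both sides with respect to x: y = ∫ x^5 dx = (1/6)x^6 + C.


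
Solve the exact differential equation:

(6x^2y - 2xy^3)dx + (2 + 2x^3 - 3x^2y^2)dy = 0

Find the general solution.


Check exactness: ∂M/∂y = 6x^2 - 6xy^2 and ∂N/∂x = 6x^2 - 6xy^2; equal, so the equation is exact.
Integrate M with respect to x (treating y as constant): ∫M dx = 2x^3y - x^2y^3 + h(y).
Differentiate w.r.t. y and set equal to N: the x-dependent terms already match, leaving h'(y) = 2. Integrate: h(y) = 2y.
So F(x,y) = 2y + 2x^3y - x^2y^3.
General solution: 2y + 2x^3y - x^2y^3 = C.


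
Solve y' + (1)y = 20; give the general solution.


P(x) = 1, Q(x) = 20; integrating factor μ = e^(x).
(μ y)' = 20e^(x) ⇒ μ y = 20e^(x) + C.
Divide by μ: y = 20 + Ce^(-x).


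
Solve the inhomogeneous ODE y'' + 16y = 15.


Homogeneous part: r² + 16 = 0 ⇒ r = ±4i, so y_h = C₁cos(4x) + C₂sin(4x).
Try constant y_p = A; plug in: 16A = 15 ⇒ A = 15/16.
General solution: y = C₁cos(4x) + C₂sin(4x) + 15/16.


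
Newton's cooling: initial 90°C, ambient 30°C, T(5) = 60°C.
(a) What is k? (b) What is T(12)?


Newton's law: T(t) = T_a + (T₀ - T_a)e^(-kt).
(a) Use T(5) = 60: (60 - 30)/(90 - 30) = e^(-k·5), so k = -ln(0.500)/5 ≈ 0.1386.
(b) Apply k to t = 12: T(12) = 30 + (60)e^(-1.664) ≈ 41.4°C.


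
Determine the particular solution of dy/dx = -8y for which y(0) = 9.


General solution of y' = -8y is y = Ce^(-8x).
Apply y(0) = 9: C = 9.
Particular solution: y = 9e^(-8x).


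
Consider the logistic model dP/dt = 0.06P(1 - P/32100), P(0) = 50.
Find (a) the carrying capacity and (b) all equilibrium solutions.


Logistic ODE dP/dt = 0.06P(1 - P/32100) has equilibria where dP/dt = 0, i.e. P = 0 or P = 32100.
The coefficient (1 - P/K) = 0 when P = K, identifying K = 32100 as the carrying capacity.
(a) K = 32100; (b) equilibria P = 0 and P = 32100.


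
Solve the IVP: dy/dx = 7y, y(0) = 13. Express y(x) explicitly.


General solution of y' = 7y is y = Ce^(7x).
Apply y(0) = 13: C = 13.
Particular solution: y = 13e^(7x).


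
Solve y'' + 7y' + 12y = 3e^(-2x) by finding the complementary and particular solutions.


Characteristic roots of r² + 7r + 12 = 0 are -3, -4.
y_h = C₁e^(-3x) + C₂e^(-4x).
Forcing exponent -2 is not a characteristic root; try y_p = Ae^(-2x).
Substitute: A·(4 + (7)·-2 + (12)) = A·2 = 3, so A = 3/2.
General solution: y = C₁e^(-3x) + C₂e^(-4x) + (3/2)e^(-2x).


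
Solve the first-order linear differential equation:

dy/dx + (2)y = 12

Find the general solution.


P(x) = 2, Q(x) = 12; integrating factor μ = e^(2x).
(μ y)' = 12e^(2x) ⇒ μ y = 6e^(2x) + C.
Divide by μ: y = 6 + Ce^(-2x).


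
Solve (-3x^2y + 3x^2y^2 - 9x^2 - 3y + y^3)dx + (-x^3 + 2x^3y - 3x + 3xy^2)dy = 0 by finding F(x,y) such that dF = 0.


Check exactness: ∂M/∂y = -3x^2 + 6x^2y - 3 + 3y^2 and ∂N/∂x = -3x^2 + 6x^2y - 3 + 3y^2; equal, so the equation is exact.
Integrate M with respect to x (treating y as constant): ∫M dx = -x^3y + x^3y^2 - 3x^3 - 3xy + xy^3 + h(y).
Differentiate w.r.t. y and set equal to N: all terms match, so h'(y) = 0 and h is a constant absorbed into C.
General solution: -x^3y + x^3y^2 - 3x^3 - 3xy + xy^3 = C.


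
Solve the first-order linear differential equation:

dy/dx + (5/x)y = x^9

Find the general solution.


P(x) = 5/x ⇒ μ = x^5.
(x^5 y)' = x^5·x^9 = x^14.
Integrate: x^5 y = x^15/(15) + C.
Solve for y: y = (1/15)x^10 + C/x^5.


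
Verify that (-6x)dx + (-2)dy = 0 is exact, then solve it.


Check exactness: ∂M/∂y = 0 and ∂N/∂x = 0; equal, so the equation is exact.
Integrate M with respect to x (treating y as constant): ∫M dx = -3x^2 + h(y).
Differentiate w.r.t. y and set equal to N: the x-dependent terms already match, leaving h'(y) = -2. Integrate: h(y) = -2y.
So F(x,y) = -2y - 3x^2.
General solution: -2y - 3x^2 = C.


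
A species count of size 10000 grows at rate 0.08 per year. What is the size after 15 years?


The ODE dP/dt = 0.08P has solution P(t) = P(0)e^(0.08t).
Substitute P(0) = 10000 and t = 15: P(15) = 10000 e^(1.20) ≈ 33201.


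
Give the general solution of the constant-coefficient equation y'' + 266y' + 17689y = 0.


Characteristic equation: r² + 266r + 17689 = 0, i.e. (r + 133)² = 0.
Repeated root r = -133; include an x factor for the second linearly independent solution.
General solution: y = (C₁ + C₂x)e^(-133x).
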